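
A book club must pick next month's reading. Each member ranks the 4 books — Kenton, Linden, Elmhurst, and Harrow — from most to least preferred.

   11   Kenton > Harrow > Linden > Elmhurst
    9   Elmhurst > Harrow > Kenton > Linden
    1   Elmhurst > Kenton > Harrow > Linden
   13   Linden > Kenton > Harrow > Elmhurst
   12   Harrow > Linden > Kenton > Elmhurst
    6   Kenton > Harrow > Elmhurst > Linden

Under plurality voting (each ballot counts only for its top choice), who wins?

Kenton

First-place vote totals:
  Kenton: 17
  Linden: 13
  Elmhurst: 10
  Harrow: 12
Kenton has the most first-place votes.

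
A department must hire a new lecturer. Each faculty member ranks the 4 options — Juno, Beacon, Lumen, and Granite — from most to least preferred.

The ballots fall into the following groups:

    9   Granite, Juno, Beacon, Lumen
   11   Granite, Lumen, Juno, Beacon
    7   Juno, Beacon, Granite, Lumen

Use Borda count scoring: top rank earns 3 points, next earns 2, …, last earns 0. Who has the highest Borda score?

Granite

Borda scores:
  Juno: 9·2 + 11·1 + 7·3 = 50
  Beacon: 9·1 + 11·0 + 7·2 = 23
  Lumen: 9·0 + 11·2 + 7·0 = 22
  Granite: 9·3 + 11·3 + 7·1 = 67
Granite has the highest total.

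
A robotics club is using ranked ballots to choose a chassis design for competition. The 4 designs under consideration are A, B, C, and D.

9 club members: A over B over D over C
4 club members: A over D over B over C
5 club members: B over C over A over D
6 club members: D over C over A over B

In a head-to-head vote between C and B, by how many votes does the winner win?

Ballots ranking C above B: 6.
Ballots ranking B above C: 9+4+5 = 18.
B wins 18–6, a margin of 12.

12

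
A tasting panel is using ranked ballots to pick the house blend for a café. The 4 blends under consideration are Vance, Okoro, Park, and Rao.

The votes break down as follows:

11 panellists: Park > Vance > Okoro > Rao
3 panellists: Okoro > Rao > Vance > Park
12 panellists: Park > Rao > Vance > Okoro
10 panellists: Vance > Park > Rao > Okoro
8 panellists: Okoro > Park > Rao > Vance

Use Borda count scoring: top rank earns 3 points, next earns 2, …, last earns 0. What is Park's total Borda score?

105

Borda scores:
  Vance: 11·2 + 3·1 + 12·1 + 10·3 + 8·0 = 67
  Okoro: 11·1 + 3·3 + 12·0 + 10·0 + 8·3 = 44
  Park: 11·3 + 3·0 + 12·3 + 10·2 + 8·2 = 105
  Rao: 11·0 + 3·2 + 12·2 + 10·1 + 8·1 = 48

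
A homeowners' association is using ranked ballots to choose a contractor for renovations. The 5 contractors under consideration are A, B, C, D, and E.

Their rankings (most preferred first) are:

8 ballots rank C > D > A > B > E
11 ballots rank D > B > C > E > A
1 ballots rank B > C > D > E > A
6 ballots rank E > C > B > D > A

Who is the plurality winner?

First-place vote totals:
  A: 0
  B: 1
  C: 8
  D: 11
  E: 6
D has the most first-place votes.

D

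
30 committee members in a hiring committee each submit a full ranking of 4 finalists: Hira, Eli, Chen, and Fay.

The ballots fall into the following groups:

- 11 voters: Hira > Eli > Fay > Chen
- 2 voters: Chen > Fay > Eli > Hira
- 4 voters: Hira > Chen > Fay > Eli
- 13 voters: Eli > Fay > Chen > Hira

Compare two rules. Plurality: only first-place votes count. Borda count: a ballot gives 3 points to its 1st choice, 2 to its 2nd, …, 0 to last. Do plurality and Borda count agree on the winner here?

No

Plurality first-place counts: Hira 15, Eli 13, Chen 2, Fay 0 → Hira.
Borda totals: Hira 45, Eli 63, Chen 27, Fay 45 → Eli.
The two rules disagree: plurality picks Hira, Borda picks Eli.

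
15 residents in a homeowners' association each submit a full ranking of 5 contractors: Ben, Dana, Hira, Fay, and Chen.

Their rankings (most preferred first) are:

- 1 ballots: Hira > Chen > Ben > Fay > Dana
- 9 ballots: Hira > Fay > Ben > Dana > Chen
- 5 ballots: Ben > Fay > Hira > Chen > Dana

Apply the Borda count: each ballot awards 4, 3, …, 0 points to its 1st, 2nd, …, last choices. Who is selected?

Hira

Borda scores:
  Ben: 2 + 9·2 + 5·4 = 40
  Dana: 0 + 9·1 + 5·0 = 9
  Hira: 4 + 9·4 + 5·2 = 50
  Fay: 1 + 9·3 + 5·3 = 43
  Chen: 3 + 9·0 + 5·1 = 8
Hira has the highest total.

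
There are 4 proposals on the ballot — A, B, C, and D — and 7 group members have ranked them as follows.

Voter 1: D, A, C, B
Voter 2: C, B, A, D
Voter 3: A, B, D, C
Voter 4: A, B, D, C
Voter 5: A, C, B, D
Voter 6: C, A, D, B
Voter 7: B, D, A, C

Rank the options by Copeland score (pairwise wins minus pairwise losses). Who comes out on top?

A

Pairwise results:
  A vs B: A wins 5–2.
  A vs C: A wins 5–2.
  A vs D: A wins 5–2.
  B vs C: C wins 4–3.
  B vs D: B wins 5–2.
  C vs D: D wins 4–3.
Copeland scores (wins − losses):
  A: 3 − 0 = 3
  B: 1 − 2 = -1
  C: 1 − 2 = -1
  D: 1 − 2 = -1
A has the best Copeland score.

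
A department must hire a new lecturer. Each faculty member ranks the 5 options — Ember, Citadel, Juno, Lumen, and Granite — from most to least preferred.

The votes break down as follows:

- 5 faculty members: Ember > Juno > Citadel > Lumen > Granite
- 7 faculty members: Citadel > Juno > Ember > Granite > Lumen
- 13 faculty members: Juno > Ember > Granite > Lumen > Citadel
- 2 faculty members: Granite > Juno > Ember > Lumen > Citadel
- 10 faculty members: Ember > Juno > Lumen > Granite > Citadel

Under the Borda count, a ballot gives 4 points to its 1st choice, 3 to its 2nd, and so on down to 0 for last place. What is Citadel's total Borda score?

38

Borda scores:
  Ember: 5·4 + 7·2 + 13·3 + 2·2 + 10·4 = 117
  Citadel: 5·2 + 7·4 + 13·0 + 2·0 + 10·0 = 38
  Juno: 5·3 + 7·3 + 13·4 + 2·3 + 10·3 = 124
  Lumen: 5·1 + 7·0 + 13·1 + 2·1 + 10·2 = 40
  Granite: 5·0 + 7·1 + 13·2 + 2·4 + 10·1 = 51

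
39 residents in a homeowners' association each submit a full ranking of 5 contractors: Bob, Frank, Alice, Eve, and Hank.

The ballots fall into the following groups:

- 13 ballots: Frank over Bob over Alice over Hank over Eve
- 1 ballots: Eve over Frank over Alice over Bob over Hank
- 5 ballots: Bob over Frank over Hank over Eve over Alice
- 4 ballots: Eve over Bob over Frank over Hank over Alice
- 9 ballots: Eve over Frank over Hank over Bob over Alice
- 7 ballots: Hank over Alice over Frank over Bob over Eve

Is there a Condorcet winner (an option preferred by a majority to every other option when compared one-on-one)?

Yes

Head-to-head results (39 voters total):
Bob vs Frank: Frank wins 30–9.
Bob vs Alice: Bob wins 31–8.
Bob vs Eve: Bob wins 25–14.
Bob vs Hank: Bob wins 23–16.
Frank vs Alice: Frank wins 32–7.
Frank vs Eve: Frank wins 25–14.
Frank vs Hank: Frank wins 32–7.
Alice vs Eve: Alice wins 20–19.
Alice vs Hank: Hank wins 25–14.
Eve vs Hank: Hank wins 25–14.
Frank beats each rival — Bob (30–9), Alice (32–7), Eve (25–14), Hank (32–7) — so Frank is the Condorcet winner.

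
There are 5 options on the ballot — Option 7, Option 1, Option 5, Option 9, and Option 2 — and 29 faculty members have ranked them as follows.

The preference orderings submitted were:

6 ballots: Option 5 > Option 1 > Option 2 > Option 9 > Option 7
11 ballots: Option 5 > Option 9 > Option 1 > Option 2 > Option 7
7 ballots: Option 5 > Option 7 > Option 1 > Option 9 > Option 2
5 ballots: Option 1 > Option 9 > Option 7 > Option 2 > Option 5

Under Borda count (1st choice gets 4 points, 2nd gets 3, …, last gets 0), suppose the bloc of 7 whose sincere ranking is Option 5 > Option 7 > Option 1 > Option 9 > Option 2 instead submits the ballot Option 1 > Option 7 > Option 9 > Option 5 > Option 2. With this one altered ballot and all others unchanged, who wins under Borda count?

Borda totals with the altered ballot: Option 7 31, Option 1 88, Option 5 75, Option 9 68, Option 2 28.
The switch changes the winner from Option 5 to Option 1.

Option 1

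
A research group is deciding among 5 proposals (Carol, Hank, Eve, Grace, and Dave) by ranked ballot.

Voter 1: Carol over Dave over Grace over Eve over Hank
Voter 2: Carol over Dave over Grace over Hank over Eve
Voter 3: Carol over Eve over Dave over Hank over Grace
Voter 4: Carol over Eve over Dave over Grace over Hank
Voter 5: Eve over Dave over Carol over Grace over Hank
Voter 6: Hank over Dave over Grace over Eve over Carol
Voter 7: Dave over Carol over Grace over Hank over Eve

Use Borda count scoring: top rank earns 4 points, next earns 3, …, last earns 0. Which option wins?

Carol

Borda scores:
  Carol: 4 + 4 + 4 + 4 + 2 + 0 + 3 = 21
  Hank: 0 + 1 + 1 + 0 + 0 + 4 + 1 = 7
  Eve: 1 + 0 + 3 + 3 + 4 + 1 + 0 = 12
  Grace: 2 + 2 + 0 + 1 + 1 + 2 + 2 = 10
  Dave: 3 + 3 + 2 + 2 + 3 + 3 + 4 = 20
Carol has the highest total.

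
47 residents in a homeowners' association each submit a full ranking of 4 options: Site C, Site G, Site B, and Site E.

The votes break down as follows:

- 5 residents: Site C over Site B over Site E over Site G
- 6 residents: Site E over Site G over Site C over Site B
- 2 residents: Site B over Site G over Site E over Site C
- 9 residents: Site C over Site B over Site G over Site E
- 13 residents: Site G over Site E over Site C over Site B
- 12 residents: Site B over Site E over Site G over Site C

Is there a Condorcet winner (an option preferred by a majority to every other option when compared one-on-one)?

No

Head-to-head results (47 voters total):
Site C vs Site G: Site G wins 33–14.
Site C vs Site B: Site C wins 33–14.
Site C vs Site E: Site E wins 33–14.
Site G vs Site B: Site B wins 28–19.
Site G vs Site E: Site G wins 24–23.
Site B vs Site E: Site B wins 28–19.
No candidate beats all others: Site C beats Site B beats Site G beats Site C, a majority cycle.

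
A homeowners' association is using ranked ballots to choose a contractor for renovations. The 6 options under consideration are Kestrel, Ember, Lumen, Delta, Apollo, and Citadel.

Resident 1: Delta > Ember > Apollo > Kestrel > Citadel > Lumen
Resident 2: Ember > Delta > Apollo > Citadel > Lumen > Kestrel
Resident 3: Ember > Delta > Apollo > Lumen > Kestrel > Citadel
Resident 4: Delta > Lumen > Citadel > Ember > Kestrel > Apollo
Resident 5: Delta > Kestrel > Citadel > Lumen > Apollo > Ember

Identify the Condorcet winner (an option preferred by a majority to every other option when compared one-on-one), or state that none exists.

Delta

Head-to-head results (5 voters total):
Kestrel vs Ember: Ember wins 4–1.
Kestrel vs Lumen: Lumen wins 3–2.
Kestrel vs Delta: Delta wins 5–0.
Kestrel vs Apollo: Apollo wins 3–2.
Kestrel vs Citadel: Kestrel wins 3–2.
Ember vs Lumen: Ember wins 3–2.
Ember vs Delta: Delta wins 3–2.
Ember vs Apollo: Ember wins 4–1.
Ember vs Citadel: Ember wins 3–2.
Lumen vs Delta: Delta wins 5–0.
Lumen vs Apollo: Apollo wins 3–2.
Lumen vs Citadel: Citadel wins 3–2.
Delta vs Apollo: Delta wins 5–0.
Delta vs Citadel: Delta wins 5–0.
Apollo vs Citadel: Apollo wins 3–2.
Delta beats each rival — Kestrel (5–0), Ember (3–2), Lumen (5–0), Apollo (5–0), Citadel (5–0) — so Delta is the Condorcet winner.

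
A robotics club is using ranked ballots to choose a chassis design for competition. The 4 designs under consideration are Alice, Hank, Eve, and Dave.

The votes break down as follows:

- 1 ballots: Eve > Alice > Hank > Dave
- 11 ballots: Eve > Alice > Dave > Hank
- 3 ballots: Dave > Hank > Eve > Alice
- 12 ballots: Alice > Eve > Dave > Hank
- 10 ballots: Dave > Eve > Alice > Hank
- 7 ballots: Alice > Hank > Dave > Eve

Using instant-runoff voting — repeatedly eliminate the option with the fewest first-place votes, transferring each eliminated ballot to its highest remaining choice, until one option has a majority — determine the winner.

Round 1: Alice 19, Dave 13, Eve 12, Hank 0. Hank has the fewest and is eliminated.
Round 2: Alice 19, Dave 13, Eve 12. Eve has the fewest and is eliminated.
Round 3: Alice 31, Dave 13. Alice has a majority.

Alice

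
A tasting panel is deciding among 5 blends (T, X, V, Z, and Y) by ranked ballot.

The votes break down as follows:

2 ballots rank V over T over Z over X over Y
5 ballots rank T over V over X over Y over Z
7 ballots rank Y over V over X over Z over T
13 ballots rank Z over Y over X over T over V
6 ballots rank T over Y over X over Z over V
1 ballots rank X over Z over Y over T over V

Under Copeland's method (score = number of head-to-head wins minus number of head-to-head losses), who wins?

Y

Pairwise results:
  T vs X: X wins 21–13.
  T vs V: T wins 25–9.
  T vs Z: Z wins 21–13.
  T vs Y: Y wins 21–13.
  X vs V: X wins 20–14.
  X vs Z: X wins 19–15.
  X vs Y: Y wins 26–8.
  V vs Z: Z wins 20–14.
  V vs Y: Y wins 27–7.
  Z vs Y: Y wins 18–16.
Copeland scores (wins − losses):
  T: 1 − 3 = -2
  X: 3 − 1 = 2
  V: 0 − 4 = -4
  Z: 2 − 2 = 0
  Y: 4 − 0 = 4
Y has the best Copeland score.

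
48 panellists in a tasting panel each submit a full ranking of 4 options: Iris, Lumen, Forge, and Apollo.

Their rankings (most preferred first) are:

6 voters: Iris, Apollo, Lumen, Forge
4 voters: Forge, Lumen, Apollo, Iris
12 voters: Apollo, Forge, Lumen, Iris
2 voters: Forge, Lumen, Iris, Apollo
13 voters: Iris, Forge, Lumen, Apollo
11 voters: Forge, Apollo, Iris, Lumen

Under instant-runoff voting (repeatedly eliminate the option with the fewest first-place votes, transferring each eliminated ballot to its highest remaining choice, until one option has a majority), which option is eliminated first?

Round 1: Iris 19, Forge 17, Apollo 12, Lumen 0. Lumen has the fewest and is eliminated.
Round 2: Iris 19, Forge 17, Apollo 12. Apollo has the fewest and is eliminated.
Round 3: Forge 29, Iris 19. Forge has a majority.

Lumen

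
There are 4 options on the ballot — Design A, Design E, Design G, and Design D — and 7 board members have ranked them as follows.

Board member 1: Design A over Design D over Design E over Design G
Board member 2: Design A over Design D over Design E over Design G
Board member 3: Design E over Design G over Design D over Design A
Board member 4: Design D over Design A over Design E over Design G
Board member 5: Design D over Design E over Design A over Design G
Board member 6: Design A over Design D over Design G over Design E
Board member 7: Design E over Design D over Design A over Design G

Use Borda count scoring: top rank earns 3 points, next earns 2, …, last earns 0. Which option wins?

Design D

Borda scores:
  Design A: 3 + 3 + 0 + 2 + 1 + 3 + 1 = 13
  Design E: 1 + 1 + 3 + 1 + 2 + 0 + 3 = 11
  Design G: 0 + 0 + 2 + 0 + 0 + 1 + 0 = 3
  Design D: 2 + 2 + 1 + 3 + 3 + 2 + 2 = 15
Design D has the highest total.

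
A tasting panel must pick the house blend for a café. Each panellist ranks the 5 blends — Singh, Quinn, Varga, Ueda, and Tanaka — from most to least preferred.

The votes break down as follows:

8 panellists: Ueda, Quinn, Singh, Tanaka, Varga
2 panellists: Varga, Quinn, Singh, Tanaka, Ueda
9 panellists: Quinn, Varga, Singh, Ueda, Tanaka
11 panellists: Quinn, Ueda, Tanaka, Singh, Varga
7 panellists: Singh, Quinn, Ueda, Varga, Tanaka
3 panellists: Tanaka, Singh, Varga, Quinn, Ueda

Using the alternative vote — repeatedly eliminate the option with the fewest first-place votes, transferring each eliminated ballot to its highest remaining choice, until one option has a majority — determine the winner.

Quinn

Round 1: Quinn 20, Ueda 8, Singh 7, Tanaka 3, Varga 2. Varga has the fewest and is eliminated.
Round 2: Quinn 22, Ueda 8, Singh 7, Tanaka 3. Quinn has a majority.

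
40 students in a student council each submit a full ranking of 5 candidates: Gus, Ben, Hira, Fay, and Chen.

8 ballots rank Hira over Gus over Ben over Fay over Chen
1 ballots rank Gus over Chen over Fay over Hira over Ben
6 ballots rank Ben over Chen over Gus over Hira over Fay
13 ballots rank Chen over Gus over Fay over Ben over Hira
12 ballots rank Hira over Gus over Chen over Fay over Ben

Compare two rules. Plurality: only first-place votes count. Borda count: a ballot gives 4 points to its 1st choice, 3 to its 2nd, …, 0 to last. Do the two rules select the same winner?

No

Plurality first-place counts: Gus 1, Ben 6, Hira 20, Fay 0, Chen 13 → Hira.
Borda totals: Gus 115, Ben 53, Hira 87, Fay 48, Chen 97 → Gus.
The two rules disagree: plurality picks Hira, Borda picks Gus.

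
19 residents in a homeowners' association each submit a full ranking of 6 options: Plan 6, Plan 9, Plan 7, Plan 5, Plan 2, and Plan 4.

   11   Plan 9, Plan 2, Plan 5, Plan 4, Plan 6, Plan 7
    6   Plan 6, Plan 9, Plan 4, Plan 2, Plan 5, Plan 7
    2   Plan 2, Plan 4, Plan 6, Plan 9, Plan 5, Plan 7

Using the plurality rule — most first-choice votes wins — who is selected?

Plan 9

First-place vote totals:
  Plan 6: 6
  Plan 9: 11
  Plan 7: 0
  Plan 5: 0
  Plan 2: 2
  Plan 4: 0
Plan 9 has the most first-place votes.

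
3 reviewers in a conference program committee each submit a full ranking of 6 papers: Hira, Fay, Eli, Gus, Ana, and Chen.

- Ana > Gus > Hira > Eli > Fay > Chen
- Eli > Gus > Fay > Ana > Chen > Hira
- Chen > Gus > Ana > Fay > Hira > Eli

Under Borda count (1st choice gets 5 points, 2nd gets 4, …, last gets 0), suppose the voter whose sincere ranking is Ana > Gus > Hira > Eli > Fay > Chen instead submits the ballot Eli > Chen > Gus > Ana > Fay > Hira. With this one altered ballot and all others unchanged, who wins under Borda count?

Borda totals with the altered ballot: Hira 1, Fay 6, Eli 10, Gus 11, Ana 7, Chen 10.
The winner is unchanged: still Gus.

Gus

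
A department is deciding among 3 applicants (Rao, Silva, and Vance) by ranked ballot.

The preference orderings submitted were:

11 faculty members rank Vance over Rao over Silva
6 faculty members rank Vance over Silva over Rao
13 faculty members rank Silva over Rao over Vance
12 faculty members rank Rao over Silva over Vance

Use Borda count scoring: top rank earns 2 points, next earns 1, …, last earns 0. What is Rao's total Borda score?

Borda scores:
  Rao: 11·1 + 6·0 + 13·1 + 12·2 = 48
  Silva: 11·0 + 6·1 + 13·2 + 12·1 = 44
  Vance: 11·2 + 6·2 + 13·0 + 12·0 = 34

48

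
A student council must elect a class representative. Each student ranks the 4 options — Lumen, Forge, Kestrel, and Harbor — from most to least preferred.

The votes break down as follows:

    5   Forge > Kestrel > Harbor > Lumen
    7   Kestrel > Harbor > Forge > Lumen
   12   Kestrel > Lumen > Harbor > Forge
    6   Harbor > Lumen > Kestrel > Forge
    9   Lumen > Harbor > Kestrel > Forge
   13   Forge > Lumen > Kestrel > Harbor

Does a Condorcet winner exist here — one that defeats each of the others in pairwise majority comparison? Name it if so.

Head-to-head results (52 voters total):
Lumen vs Forge: Lumen wins 27–25.
Lumen vs Kestrel: Lumen wins 28–24.
Lumen vs Harbor: Lumen wins 34–18.
Forge vs Kestrel: Kestrel wins 34–18.
Forge vs Harbor: Harbor wins 34–18.
Kestrel vs Harbor: Kestrel wins 37–15.
Lumen beats each rival — Forge (27–25), Kestrel (28–24), Harbor (34–18) — so Lumen is the Condorcet winner.

Lumen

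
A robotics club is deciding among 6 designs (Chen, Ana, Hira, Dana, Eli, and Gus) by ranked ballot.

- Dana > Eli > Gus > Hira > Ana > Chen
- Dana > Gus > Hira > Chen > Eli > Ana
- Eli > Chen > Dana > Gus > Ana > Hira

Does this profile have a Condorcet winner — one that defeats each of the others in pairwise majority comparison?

Yes

Head-to-head results (3 voters total):
Chen vs Ana: Chen wins 2–1.
Chen vs Hira: Hira wins 2–1.
Chen vs Dana: Dana wins 2–1.
Chen vs Eli: Eli wins 2–1.
Chen vs Gus: Gus wins 2–1.
Ana vs Hira: Hira wins 2–1.
Ana vs Dana: Dana wins 3–0.
Ana vs Eli: Eli wins 3–0.
Ana vs Gus: Gus wins 3–0.
Hira vs Dana: Dana wins 3–0.
Hira vs Eli: Eli wins 2–1.
Hira vs Gus: Gus wins 3–0.
Dana vs Eli: Dana wins 2–1.
Dana vs Gus: Dana wins 3–0.
Eli vs Gus: Eli wins 2–1.
Dana beats each rival — Chen (2–1), Ana (3–0), Hira (3–0), Eli (2–1), Gus (3–0) — so Dana is the Condorcet winner.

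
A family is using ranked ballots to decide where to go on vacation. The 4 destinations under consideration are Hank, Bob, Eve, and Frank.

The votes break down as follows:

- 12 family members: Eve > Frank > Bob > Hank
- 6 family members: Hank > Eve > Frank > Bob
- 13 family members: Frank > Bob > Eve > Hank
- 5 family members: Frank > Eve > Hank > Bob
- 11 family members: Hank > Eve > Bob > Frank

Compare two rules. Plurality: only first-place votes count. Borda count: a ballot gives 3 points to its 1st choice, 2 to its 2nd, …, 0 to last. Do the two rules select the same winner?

No

Plurality first-place counts: Hank 17, Bob 0, Eve 12, Frank 18 → Frank.
Borda totals: Hank 56, Bob 49, Eve 93, Frank 84 → Eve.
The two rules disagree: plurality picks Frank, Borda picks Eve.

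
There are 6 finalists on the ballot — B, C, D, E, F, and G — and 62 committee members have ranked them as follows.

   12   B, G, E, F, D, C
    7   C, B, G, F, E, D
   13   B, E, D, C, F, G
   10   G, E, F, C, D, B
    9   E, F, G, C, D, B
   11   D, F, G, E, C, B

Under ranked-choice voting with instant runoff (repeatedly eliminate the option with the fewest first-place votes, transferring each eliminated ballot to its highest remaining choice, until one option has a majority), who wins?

Round 1: B 25, D 11, G 10, E 9, C 7, F 0. F has the fewest and is eliminated.
Round 2: B 25, D 11, G 10, E 9, C 7. C has the fewest and is eliminated.
Round 3: B 32, D 11, G 10, E 9. B has a majority.

B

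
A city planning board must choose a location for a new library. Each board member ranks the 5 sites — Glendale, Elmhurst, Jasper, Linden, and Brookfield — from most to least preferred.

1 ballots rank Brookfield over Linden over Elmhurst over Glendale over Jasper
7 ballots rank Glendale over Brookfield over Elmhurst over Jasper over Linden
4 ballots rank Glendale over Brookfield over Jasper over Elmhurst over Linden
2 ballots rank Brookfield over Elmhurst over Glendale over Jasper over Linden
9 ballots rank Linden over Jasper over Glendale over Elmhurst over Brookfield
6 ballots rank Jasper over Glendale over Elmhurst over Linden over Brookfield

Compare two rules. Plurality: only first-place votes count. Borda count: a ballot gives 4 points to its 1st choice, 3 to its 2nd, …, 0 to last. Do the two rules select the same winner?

Plurality first-place counts: Glendale 11, Elmhurst 0, Jasper 6, Linden 9, Brookfield 3 → Glendale.
Borda totals: Glendale 85, Elmhurst 47, Jasper 68, Linden 45, Brookfield 45 → Glendale.
The two rules agree on Glendale.

Yes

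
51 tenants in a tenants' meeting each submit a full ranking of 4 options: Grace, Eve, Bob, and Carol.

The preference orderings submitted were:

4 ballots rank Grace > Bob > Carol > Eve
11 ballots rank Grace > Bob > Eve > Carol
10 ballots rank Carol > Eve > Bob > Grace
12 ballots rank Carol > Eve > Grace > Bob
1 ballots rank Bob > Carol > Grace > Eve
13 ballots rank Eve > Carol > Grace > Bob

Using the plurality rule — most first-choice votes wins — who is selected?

First-place vote totals:
  Grace: 15
  Eve: 13
  Bob: 1
  Carol: 22
Carol has the most first-place votes.

Carol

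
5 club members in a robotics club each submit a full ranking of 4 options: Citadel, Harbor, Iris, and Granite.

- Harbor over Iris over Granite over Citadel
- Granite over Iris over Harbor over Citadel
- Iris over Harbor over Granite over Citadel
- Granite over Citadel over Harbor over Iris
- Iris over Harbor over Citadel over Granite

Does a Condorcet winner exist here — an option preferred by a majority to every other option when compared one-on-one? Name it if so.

Iris

Head-to-head results (5 voters total):
Citadel vs Harbor: Harbor wins 4–1.
Citadel vs Iris: Iris wins 4–1.
Citadel vs Granite: Granite wins 4–1.
Harbor vs Iris: Iris wins 3–2.
Harbor vs Granite: Harbor wins 3–2.
Iris vs Granite: Iris wins 3–2.
Iris beats each rival — Citadel (4–1), Harbor (3–2), Granite (3–2) — so Iris is the Condorcet winner.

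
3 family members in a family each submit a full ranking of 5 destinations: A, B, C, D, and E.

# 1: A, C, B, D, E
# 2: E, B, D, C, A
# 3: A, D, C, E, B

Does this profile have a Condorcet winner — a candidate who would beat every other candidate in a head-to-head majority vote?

Head-to-head results (3 voters total):
A vs B: A wins 2–1.
A vs C: A wins 2–1.
A vs D: A wins 2–1.
A vs E: A wins 2–1.
B vs C: C wins 2–1.
B vs D: B wins 2–1.
B vs E: E wins 2–1.
C vs D: D wins 2–1.
C vs E: C wins 2–1.
D vs E: D wins 2–1.
A beats each rival — B (2–1), C (2–1), D (2–1), E (2–1) — so A is the Condorcet winner.

Yes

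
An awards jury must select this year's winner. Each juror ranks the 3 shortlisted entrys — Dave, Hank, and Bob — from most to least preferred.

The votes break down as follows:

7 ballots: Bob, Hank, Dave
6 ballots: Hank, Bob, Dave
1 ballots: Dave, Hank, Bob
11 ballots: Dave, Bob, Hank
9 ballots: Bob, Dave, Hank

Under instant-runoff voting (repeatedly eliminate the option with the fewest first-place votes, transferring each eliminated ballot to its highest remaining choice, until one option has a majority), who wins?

Bob

Round 1: Bob 16, Dave 12, Hank 6. Hank has the fewest and is eliminated.
Round 2: Bob 22, Dave 12. Bob has a majority.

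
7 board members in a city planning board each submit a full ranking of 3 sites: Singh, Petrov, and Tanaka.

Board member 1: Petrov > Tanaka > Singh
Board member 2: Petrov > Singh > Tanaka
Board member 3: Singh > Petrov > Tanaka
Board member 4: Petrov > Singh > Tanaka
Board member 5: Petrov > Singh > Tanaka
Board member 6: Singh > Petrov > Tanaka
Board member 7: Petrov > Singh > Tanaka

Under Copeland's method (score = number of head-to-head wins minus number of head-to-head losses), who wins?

Petrov

Pairwise results:
  Singh vs Petrov: Petrov wins 5–2.
  Singh vs Tanaka: Singh wins 6–1.
  Petrov vs Tanaka: Petrov wins 7–0.
Copeland scores (wins − losses):
  Singh: 1 − 1 = 0
  Petrov: 2 − 0 = 2
  Tanaka: 0 − 2 = -2
Petrov has the best Copeland score.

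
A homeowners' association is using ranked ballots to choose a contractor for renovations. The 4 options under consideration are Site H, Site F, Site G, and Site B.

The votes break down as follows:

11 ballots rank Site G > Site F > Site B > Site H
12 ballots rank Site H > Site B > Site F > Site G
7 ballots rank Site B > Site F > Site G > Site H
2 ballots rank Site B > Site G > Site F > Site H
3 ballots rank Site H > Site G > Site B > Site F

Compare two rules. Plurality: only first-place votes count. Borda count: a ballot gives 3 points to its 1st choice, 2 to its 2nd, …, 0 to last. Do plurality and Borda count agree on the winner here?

No

Plurality first-place counts: Site H 15, Site F 0, Site G 11, Site B 9 → Site H.
Borda totals: Site H 45, Site F 50, Site G 50, Site B 65 → Site B.
The two rules disagree: plurality picks Site H, Borda picks Site B.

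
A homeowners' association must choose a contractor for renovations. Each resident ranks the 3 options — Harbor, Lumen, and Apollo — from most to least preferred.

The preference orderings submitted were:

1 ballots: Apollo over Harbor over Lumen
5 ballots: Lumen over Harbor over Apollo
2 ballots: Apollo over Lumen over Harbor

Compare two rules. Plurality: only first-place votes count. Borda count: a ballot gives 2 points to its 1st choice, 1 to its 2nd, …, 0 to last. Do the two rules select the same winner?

Yes

Plurality first-place counts: Harbor 0, Lumen 5, Apollo 3 → Lumen.
Borda totals: Harbor 6, Lumen 12, Apollo 6 → Lumen.
The two rules agree on Lumen.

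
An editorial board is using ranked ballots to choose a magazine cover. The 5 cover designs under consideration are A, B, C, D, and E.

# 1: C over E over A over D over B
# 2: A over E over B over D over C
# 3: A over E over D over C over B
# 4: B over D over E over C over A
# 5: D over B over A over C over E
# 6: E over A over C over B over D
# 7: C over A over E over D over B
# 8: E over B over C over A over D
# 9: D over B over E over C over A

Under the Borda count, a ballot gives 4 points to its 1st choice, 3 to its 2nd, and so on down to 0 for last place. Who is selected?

E

Borda scores:
  A: 2 + 4 + 4 + 0 + 2 + 3 + 3 + 1 + 0 = 19
  B: 0 + 2 + 0 + 4 + 3 + 1 + 0 + 3 + 3 = 16
  C: 4 + 0 + 1 + 1 + 1 + 2 + 4 + 2 + 1 = 16
  D: 1 + 1 + 2 + 3 + 4 + 0 + 1 + 0 + 4 = 16
  E: 3 + 3 + 3 + 2 + 0 + 4 + 2 + 4 + 2 = 23
E has the highest total.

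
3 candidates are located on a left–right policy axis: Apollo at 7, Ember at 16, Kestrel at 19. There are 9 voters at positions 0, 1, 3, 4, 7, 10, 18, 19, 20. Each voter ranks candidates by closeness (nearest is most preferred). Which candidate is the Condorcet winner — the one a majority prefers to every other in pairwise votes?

Apollo

With single-peaked preferences on a line, the Condorcet winner is the candidate closest to the median voter.
The median voter (position 7) is closest to Apollo at 7.
Check: Apollo vs Ember — voters closer to Apollo: 6 of 9.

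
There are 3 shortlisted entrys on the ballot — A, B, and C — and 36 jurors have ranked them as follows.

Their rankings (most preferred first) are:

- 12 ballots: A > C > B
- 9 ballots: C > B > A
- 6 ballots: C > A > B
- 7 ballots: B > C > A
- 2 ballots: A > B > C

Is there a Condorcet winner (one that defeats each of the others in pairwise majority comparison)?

Yes

Head-to-head results (36 voters total):
A vs B: A wins 20–16.
A vs C: C wins 22–14.
B vs C: C wins 27–9.
C beats each rival — A (22–14), B (27–9) — so C is the Condorcet winner.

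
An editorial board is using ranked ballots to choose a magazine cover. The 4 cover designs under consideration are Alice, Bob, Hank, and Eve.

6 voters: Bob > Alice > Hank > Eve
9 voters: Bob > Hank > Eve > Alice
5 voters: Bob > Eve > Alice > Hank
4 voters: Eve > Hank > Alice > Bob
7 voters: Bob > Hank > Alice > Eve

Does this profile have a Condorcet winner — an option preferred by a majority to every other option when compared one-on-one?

Yes

Head-to-head results (31 voters total):
Alice vs Bob: Bob wins 27–4.
Alice vs Hank: Hank wins 20–11.
Alice vs Eve: Eve wins 18–13.
Bob vs Hank: Bob wins 27–4.
Bob vs Eve: Bob wins 27–4.
Hank vs Eve: Hank wins 22–9.
Bob beats each rival — Alice (27–4), Hank (27–4), Eve (27–4) — so Bob is the Condorcet winner.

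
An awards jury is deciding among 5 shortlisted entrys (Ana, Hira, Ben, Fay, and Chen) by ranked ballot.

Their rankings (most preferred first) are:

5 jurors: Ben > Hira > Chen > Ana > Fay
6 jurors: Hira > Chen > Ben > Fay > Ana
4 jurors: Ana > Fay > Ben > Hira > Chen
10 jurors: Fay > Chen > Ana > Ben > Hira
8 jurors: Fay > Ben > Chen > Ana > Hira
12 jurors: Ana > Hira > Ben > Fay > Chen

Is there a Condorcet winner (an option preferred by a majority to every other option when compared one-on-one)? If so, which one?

Head-to-head results (45 voters total):
Ana vs Hira: Ana wins 34–11.
Ana vs Ben: Ana wins 26–19.
Ana vs Fay: Fay wins 24–21.
Ana vs Chen: Chen wins 29–16.
Hira vs Ben: Ben wins 27–18.
Hira vs Fay: Hira wins 23–22.
Hira vs Chen: Hira wins 27–18.
Ben vs Fay: Ben wins 23–22.
Ben vs Chen: Ben wins 29–16.
Fay vs Chen: Fay wins 34–11.
No candidate beats all others: Ana beats Hira beats Fay beats Ana, a majority cycle.

No Condorcet winner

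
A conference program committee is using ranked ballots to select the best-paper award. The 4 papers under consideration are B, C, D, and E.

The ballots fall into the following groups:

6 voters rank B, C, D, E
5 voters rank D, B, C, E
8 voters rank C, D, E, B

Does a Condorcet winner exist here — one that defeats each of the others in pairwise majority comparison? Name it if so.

Head-to-head results (19 voters total):
B vs C: B wins 11–8.
B vs D: D wins 13–6.
B vs E: B wins 11–8.
C vs D: C wins 14–5.
C vs E: C wins 19–0.
D vs E: D wins 19–0.
No candidate beats all others: B beats C beats D beats B, a majority cycle.

There is no Condorcet winner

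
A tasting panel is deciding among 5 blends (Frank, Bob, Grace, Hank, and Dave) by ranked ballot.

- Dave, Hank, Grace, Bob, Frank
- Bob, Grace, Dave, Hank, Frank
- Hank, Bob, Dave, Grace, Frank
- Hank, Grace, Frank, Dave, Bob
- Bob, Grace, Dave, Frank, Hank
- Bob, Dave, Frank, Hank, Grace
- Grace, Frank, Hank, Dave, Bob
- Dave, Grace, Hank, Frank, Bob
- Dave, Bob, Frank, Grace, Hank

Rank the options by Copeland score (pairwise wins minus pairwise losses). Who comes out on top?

Dave

Pairwise results:
  Frank vs Bob: Bob wins 6–3.
  Frank vs Grace: Grace wins 7–2.
  Frank vs Hank: Hank wins 5–4.
  Frank vs Dave: Dave wins 7–2.
  Bob vs Grace: Bob wins 5–4.
  Bob vs Hank: Hank wins 5–4.
  Bob vs Dave: Dave wins 5–4.
  Grace vs Hank: Grace wins 5–4.
  Grace vs Dave: Dave wins 5–4.
  Hank vs Dave: Dave wins 6–3.
Copeland scores (wins − losses):
  Frank: 0 − 4 = -4
  Bob: 2 − 2 = 0
  Grace: 2 − 2 = 0
  Hank: 2 − 2 = 0
  Dave: 4 − 0 = 4
Dave has the best Copeland score.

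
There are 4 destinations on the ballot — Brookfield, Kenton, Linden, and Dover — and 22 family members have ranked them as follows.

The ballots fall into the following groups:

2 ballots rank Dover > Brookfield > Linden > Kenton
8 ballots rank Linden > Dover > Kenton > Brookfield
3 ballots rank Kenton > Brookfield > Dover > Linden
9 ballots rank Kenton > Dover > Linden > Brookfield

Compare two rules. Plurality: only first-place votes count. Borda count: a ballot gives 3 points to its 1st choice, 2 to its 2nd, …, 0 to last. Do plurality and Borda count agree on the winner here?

Plurality first-place counts: Brookfield 0, Kenton 12, Linden 8, Dover 2 → Kenton.
Borda totals: Brookfield 10, Kenton 44, Linden 35, Dover 43 → Kenton.
The two rules agree on Kenton.

Yes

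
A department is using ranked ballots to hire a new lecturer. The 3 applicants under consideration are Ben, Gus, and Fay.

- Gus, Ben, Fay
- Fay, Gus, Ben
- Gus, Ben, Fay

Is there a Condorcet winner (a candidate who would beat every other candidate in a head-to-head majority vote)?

Head-to-head results (3 voters total):
Ben vs Gus: Gus wins 3–0.
Ben vs Fay: Ben wins 2–1.
Gus vs Fay: Gus wins 2–1.
Gus beats each rival — Ben (3–0), Fay (2–1) — so Gus is the Condorcet winner.

Yes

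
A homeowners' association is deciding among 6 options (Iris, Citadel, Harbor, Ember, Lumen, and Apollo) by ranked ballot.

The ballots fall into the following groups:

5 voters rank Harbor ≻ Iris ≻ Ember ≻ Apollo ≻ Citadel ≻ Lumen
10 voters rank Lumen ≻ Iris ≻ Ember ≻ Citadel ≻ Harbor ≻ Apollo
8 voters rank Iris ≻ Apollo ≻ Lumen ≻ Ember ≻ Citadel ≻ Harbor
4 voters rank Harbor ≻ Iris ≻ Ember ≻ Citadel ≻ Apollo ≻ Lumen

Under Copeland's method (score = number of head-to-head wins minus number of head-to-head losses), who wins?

Pairwise results:
  Iris vs Citadel: Iris wins 27–0.
  Iris vs Harbor: Iris wins 18–9.
  Iris vs Ember: Iris wins 27–0.
  Iris vs Lumen: Iris wins 17–10.
  Iris vs Apollo: Iris wins 27–0.
  Citadel vs Harbor: Citadel wins 18–9.
  Citadel vs Ember: Ember wins 27–0.
  Citadel vs Lumen: Lumen wins 18–9.
  Citadel vs Apollo: Citadel wins 14–13.
  Harbor vs Ember: Ember wins 18–9.
  Harbor vs Lumen: Lumen wins 18–9.
  Harbor vs Apollo: Harbor wins 19–8.
  Ember vs Lumen: Lumen wins 18–9.
  Ember vs Apollo: Ember wins 19–8.
  Lumen vs Apollo: Apollo wins 17–10.
Copeland scores (wins − losses):
  Iris: 5 − 0 = 5
  Citadel: 2 − 3 = -1
  Harbor: 1 − 4 = -3
  Ember: 3 − 2 = 1
  Lumen: 3 − 2 = 1
  Apollo: 1 − 4 = -3
Iris has the best Copeland score.

Iris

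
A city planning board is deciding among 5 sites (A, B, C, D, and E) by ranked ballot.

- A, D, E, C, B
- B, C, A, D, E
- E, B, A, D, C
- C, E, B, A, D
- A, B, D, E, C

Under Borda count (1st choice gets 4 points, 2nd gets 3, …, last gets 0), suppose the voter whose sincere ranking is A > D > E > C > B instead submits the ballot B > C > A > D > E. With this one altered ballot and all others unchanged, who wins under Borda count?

Borda totals with the altered ballot: A 11, B 16, C 10, D 5, E 8.
The switch changes the winner from A to B.

B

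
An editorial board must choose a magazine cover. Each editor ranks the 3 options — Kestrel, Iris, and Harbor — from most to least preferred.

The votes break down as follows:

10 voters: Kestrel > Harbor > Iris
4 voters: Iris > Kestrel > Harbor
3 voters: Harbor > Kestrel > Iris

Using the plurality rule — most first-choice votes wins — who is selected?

First-place vote totals:
  Kestrel: 10
  Iris: 4
  Harbor: 3
Kestrel has the most first-place votes.

Kestrel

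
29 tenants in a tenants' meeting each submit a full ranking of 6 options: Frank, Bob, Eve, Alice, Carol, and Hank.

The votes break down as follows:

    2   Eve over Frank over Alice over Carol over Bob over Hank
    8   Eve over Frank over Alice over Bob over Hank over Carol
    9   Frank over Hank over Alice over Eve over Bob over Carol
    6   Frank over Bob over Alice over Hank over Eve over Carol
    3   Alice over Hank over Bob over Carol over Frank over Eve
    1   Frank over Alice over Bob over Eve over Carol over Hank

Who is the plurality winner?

Frank

First-place vote totals:
  Frank: 16
  Bob: 0
  Eve: 10
  Alice: 3
  Carol: 0
  Hank: 0
Frank has the most first-place votes.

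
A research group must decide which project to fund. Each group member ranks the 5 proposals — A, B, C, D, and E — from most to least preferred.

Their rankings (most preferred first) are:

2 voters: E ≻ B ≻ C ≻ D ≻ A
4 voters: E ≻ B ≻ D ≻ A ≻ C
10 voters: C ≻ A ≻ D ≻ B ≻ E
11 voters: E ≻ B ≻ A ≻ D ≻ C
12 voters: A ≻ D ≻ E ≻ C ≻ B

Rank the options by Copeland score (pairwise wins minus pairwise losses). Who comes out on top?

Pairwise results:
  A vs B: A wins 22–17.
  A vs C: A wins 27–12.
  A vs D: A wins 33–6.
  A vs E: A wins 22–17.
  B vs C: C wins 22–17.
  B vs D: D wins 22–17.
  B vs E: E wins 29–10.
  C vs D: D wins 27–12.
  C vs E: E wins 29–10.
  D vs E: D wins 22–17.
Copeland scores (wins − losses):
  A: 4 − 0 = 4
  B: 0 − 4 = -4
  C: 1 − 3 = -2
  D: 3 − 1 = 2
  E: 2 − 2 = 0
A has the best Copeland score.

A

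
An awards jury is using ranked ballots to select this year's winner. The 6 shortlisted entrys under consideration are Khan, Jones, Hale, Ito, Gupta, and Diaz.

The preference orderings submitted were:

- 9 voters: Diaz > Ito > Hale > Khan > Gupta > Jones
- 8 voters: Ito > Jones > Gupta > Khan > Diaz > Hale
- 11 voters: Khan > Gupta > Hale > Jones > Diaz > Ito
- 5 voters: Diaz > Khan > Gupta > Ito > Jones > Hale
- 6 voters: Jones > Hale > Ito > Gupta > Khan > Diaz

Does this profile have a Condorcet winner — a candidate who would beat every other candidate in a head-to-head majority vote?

No

Head-to-head results (39 voters total):
Khan vs Jones: Khan wins 25–14.
Khan vs Hale: Khan wins 24–15.
Khan vs Ito: Ito wins 23–16.
Khan vs Gupta: Khan wins 25–14.
Khan vs Diaz: Khan wins 25–14.
Jones vs Hale: Hale wins 20–19.
Jones vs Ito: Ito wins 22–17.
Jones vs Gupta: Gupta wins 25–14.
Jones vs Diaz: Jones wins 25–14.
Hale vs Ito: Ito wins 22–17.
Hale vs Gupta: Gupta wins 24–15.
Hale vs Diaz: Diaz wins 22–17.
Ito vs Gupta: Ito wins 23–16.
Ito vs Diaz: Diaz wins 25–14.
Gupta vs Diaz: Gupta wins 25–14.
No candidate beats all others: Khan beats Diaz beats Ito beats Khan, a majority cycle.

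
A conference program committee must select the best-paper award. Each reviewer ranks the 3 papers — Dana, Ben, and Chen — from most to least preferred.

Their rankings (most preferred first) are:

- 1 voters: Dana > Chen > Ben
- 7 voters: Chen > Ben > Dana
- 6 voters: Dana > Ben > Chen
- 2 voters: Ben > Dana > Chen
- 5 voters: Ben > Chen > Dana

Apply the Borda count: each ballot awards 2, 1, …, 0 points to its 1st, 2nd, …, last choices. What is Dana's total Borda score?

16

Borda scores:
  Dana: 2 + 7·0 + 6·2 + 2·1 + 5·0 = 16
  Ben: 0 + 7·1 + 6·1 + 2·2 + 5·2 = 27
  Chen: 1 + 7·2 + 6·0 + 2·0 + 5·1 = 20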